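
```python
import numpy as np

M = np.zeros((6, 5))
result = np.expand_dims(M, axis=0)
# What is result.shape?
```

(1, 6, 5)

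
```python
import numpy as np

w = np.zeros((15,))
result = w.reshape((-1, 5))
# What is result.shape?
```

(3, 5)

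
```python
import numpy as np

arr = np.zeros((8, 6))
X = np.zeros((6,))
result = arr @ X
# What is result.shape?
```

(8,)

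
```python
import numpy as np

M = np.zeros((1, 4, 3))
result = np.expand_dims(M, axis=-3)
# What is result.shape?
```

(1, 1, 4, 3)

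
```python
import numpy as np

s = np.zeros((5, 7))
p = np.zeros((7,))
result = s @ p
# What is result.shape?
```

(5,)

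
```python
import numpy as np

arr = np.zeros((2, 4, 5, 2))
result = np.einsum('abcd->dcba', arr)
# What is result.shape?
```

(2, 5, 4, 2)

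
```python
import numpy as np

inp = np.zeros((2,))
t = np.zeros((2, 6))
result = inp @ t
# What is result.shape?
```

(6,)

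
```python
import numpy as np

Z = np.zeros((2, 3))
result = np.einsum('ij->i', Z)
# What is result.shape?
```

(2,)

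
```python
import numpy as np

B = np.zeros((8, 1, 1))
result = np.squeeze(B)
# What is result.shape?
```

(8,)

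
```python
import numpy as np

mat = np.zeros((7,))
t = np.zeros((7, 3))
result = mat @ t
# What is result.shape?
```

(3,)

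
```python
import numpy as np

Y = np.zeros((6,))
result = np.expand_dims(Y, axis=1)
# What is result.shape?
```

(6, 1)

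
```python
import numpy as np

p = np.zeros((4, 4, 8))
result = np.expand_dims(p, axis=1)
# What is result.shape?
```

(4, 1, 4, 8)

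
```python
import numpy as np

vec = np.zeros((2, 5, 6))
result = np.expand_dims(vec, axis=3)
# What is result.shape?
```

(2, 5, 6, 1)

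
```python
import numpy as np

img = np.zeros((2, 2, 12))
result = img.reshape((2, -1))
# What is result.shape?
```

(2, 24)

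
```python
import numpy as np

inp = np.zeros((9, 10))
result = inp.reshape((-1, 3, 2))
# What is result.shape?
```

(15, 3, 2)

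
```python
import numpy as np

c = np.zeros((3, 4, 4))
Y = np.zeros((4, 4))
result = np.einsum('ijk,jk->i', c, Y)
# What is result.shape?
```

(3,)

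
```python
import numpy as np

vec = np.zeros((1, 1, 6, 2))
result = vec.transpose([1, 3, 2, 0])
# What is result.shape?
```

(1, 2, 6, 1)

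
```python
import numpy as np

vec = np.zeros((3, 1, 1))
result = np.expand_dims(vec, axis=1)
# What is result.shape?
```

(3, 1, 1, 1)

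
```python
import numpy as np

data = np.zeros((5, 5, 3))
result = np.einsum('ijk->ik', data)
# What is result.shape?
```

(5, 3)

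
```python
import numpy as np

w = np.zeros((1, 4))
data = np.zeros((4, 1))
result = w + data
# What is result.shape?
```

(4, 4)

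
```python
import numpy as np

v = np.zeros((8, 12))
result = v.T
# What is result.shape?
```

(12, 8)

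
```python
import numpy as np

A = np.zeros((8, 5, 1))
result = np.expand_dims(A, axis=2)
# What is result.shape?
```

(8, 5, 1, 1)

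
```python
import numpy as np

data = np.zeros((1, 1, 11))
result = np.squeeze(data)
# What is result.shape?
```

(11,)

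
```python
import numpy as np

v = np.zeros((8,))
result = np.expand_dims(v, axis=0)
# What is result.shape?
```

(1, 8)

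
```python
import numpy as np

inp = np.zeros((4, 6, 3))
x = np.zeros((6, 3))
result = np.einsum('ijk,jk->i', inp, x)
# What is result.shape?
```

(4,)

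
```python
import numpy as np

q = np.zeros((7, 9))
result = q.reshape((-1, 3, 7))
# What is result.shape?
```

(3, 3, 7)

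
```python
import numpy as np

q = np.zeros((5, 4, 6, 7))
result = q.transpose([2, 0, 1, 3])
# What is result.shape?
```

(6, 5, 4, 7)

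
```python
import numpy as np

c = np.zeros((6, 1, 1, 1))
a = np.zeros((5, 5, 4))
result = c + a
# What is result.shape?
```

(6, 5, 5, 4)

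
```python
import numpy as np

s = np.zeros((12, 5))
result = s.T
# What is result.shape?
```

(5, 12)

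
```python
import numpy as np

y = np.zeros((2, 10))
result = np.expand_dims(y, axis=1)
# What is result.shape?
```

(2, 1, 10)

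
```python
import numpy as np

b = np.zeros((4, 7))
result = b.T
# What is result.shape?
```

(7, 4)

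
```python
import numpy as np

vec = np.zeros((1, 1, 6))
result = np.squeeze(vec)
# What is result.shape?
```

(6,)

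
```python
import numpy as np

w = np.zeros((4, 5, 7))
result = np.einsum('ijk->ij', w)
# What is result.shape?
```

(4, 5)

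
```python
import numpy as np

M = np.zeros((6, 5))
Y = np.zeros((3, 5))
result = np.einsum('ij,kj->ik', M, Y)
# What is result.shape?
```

(6, 3)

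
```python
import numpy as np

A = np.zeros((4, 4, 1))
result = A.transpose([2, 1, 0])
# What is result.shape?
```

(1, 4, 4)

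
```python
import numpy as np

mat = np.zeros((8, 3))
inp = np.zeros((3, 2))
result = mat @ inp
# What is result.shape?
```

(8, 2)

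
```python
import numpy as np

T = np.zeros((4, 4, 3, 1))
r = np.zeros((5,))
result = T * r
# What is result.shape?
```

(4, 4, 3, 5)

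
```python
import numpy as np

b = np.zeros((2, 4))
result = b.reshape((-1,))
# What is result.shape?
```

(8,)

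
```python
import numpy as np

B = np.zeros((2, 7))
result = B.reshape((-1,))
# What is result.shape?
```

(14,)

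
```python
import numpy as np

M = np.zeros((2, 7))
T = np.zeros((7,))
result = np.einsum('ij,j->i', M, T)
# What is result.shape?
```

(2,)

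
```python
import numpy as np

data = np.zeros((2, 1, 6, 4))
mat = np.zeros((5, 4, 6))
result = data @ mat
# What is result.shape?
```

(2, 5, 6, 6)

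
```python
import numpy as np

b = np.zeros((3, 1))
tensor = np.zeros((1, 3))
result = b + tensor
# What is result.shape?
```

(3, 3)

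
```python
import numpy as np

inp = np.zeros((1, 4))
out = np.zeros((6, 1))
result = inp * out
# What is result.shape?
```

(6, 4)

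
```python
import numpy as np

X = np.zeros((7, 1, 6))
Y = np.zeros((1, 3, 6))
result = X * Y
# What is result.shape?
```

(7, 3, 6)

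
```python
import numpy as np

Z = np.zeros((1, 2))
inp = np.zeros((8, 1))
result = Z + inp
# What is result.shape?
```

(8, 2)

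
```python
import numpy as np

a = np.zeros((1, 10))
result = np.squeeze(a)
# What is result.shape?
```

(10,)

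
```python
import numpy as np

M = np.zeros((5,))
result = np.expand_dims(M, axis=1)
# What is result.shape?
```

(5, 1)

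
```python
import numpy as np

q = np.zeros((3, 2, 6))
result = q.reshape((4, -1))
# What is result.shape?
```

(4, 9)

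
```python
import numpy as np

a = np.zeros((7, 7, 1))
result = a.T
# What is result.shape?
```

(1, 7, 7)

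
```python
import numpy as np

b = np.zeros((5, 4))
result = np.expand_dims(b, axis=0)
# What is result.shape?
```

(1, 5, 4)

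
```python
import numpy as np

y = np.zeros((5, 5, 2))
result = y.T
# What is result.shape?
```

(2, 5, 5)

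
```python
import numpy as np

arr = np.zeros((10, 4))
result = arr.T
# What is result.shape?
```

(4, 10)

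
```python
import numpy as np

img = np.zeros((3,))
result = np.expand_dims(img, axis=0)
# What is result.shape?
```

(1, 3)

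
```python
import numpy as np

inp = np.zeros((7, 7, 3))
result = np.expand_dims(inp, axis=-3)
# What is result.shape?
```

(7, 1, 7, 3)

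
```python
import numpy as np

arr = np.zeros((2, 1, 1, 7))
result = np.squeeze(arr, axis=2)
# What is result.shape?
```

(2, 1, 7)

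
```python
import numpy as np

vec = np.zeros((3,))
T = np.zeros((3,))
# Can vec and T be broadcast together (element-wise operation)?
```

Yes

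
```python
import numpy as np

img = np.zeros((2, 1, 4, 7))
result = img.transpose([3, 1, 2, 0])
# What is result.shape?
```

(7, 1, 4, 2)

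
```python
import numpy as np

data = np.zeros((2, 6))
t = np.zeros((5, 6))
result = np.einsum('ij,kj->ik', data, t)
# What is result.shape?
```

(2, 5)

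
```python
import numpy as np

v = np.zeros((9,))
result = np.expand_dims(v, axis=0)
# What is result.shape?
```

(1, 9)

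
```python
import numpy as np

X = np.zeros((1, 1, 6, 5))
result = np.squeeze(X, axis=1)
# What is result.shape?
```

(1, 6, 5)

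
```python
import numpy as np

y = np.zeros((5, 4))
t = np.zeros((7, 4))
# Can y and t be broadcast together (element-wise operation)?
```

No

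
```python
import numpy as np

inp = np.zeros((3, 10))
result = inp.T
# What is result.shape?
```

(10, 3)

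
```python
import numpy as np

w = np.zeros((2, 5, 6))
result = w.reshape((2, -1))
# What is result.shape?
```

(2, 30)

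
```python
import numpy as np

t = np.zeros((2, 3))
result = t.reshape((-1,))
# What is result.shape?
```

(6,)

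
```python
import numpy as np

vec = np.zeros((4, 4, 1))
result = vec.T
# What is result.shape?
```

(1, 4, 4)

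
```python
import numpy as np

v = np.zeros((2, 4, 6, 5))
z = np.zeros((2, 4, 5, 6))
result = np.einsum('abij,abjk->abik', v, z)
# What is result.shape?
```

(2, 4, 6, 6)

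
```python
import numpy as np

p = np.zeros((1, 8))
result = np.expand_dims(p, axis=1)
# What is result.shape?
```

(1, 1, 8)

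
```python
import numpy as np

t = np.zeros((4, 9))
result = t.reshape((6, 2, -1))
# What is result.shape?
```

(6, 2, 3)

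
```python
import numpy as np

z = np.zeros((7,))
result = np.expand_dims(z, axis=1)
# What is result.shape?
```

(7, 1)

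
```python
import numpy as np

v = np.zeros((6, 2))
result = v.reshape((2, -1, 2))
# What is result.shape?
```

(2, 3, 2)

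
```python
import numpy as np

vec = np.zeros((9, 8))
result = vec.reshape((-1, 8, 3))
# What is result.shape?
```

(3, 8, 3)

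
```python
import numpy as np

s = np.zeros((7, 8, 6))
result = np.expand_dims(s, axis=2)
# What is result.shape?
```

(7, 8, 1, 6)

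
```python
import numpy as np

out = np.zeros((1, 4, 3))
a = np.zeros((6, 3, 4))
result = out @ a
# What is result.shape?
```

(6, 4, 4)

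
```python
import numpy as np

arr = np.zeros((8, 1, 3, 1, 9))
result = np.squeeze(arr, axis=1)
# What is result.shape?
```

(8, 3, 1, 9)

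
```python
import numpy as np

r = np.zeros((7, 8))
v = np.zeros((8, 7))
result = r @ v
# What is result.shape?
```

(7, 7)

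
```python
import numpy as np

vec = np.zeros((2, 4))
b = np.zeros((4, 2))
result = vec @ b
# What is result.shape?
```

(2, 2)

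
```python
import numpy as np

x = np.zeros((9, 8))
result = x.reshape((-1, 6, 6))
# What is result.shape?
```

(2, 6, 6)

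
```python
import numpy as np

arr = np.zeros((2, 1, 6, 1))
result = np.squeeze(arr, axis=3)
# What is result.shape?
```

(2, 1, 6)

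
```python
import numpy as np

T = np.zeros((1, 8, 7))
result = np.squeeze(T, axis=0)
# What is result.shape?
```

(8, 7)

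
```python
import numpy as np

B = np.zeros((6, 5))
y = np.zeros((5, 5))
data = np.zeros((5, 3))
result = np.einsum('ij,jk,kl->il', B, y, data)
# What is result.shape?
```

(6, 3)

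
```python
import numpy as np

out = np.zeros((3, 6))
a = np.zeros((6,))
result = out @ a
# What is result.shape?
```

(3,)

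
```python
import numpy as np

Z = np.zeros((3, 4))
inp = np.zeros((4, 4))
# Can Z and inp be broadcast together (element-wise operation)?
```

No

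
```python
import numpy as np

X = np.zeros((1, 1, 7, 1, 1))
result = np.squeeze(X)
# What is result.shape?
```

(7,)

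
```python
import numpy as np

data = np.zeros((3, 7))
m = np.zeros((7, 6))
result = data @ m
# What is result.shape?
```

(3, 6)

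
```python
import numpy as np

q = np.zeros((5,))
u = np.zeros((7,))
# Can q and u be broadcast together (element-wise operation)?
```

No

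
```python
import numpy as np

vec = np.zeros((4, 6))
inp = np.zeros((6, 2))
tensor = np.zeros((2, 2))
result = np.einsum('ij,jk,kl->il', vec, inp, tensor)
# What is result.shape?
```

(4, 2)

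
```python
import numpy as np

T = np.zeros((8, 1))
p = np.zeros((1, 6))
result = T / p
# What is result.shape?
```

(8, 6)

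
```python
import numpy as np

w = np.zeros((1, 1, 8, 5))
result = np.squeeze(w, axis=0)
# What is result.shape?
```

(1, 8, 5)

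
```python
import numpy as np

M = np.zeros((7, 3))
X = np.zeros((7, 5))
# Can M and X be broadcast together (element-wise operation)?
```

No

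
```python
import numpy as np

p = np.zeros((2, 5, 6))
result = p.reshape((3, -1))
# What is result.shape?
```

(3, 20)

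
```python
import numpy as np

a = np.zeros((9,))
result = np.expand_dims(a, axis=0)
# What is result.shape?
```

(1, 9)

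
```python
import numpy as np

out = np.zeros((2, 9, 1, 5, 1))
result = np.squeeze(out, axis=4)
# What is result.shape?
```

(2, 9, 1, 5)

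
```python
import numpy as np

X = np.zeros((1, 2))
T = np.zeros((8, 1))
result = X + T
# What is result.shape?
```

(8, 2)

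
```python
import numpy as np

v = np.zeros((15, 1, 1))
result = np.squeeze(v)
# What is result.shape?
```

(15,)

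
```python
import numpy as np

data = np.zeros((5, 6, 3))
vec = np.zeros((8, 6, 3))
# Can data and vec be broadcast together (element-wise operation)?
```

No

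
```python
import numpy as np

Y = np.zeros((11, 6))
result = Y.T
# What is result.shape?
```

(6, 11)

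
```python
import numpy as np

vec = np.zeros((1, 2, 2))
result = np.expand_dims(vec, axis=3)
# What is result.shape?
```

(1, 2, 2, 1)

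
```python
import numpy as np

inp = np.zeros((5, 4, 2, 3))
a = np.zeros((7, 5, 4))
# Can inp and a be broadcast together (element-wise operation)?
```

No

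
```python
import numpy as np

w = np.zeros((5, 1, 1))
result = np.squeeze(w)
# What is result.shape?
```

(5,)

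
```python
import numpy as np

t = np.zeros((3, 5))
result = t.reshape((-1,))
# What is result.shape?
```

(15,)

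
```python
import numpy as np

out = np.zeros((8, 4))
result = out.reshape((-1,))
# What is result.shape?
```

(32,)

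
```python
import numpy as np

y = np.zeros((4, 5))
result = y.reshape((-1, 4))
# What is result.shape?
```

(5, 4)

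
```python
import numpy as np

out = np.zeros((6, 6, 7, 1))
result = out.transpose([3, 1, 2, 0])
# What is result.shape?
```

(1, 6, 7, 6)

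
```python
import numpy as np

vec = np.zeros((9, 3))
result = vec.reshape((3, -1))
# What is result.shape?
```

(3, 9)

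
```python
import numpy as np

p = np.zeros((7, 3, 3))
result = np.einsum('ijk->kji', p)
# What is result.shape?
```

(3, 3, 7)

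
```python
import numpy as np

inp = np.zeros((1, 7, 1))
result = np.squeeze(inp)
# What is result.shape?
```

(7,)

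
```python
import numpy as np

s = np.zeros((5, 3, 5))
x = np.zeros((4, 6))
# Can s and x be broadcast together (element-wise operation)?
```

No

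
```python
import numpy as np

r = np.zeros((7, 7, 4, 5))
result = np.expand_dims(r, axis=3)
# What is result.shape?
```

(7, 7, 4, 1, 5)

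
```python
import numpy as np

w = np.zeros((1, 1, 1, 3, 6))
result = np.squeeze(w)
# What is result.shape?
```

(3, 6)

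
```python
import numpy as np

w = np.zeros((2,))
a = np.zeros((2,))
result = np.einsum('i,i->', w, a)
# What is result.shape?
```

()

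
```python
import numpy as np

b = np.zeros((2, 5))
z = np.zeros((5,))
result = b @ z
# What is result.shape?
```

(2,)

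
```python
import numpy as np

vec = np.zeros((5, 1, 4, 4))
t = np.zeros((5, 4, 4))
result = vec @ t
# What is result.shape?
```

(5, 5, 4, 4)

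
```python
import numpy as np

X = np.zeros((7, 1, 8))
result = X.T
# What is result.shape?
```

(8, 1, 7)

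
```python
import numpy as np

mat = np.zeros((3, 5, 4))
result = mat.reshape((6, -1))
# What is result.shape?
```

(6, 10)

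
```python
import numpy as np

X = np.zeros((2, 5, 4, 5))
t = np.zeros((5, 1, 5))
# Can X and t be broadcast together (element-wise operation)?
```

Yes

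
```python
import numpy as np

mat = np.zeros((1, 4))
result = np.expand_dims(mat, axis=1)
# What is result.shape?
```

(1, 1, 4)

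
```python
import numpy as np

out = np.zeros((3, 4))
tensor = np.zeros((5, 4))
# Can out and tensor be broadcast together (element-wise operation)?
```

No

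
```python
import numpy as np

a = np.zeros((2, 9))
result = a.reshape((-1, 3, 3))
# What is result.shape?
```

(2, 3, 3)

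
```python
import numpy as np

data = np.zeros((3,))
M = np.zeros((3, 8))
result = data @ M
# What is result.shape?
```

(8,)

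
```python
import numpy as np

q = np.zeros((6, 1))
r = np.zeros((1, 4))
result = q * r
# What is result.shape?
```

(6, 4)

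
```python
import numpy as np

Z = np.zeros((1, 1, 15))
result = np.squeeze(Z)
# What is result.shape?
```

(15,)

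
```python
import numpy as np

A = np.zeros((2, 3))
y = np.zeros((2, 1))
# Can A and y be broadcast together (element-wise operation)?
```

Yes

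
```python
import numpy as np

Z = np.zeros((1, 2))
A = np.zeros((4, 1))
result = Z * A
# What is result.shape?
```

(4, 2)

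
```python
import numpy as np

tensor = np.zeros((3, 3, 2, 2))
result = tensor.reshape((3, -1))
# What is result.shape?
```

(3, 12)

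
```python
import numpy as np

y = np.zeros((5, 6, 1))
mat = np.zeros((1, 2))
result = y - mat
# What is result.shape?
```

(5, 6, 2)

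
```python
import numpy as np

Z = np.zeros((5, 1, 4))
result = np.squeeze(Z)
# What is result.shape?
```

(5, 4)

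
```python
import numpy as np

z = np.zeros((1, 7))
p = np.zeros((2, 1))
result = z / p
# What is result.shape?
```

(2, 7)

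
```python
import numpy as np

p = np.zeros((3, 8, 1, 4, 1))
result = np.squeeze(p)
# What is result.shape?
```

(3, 8, 4)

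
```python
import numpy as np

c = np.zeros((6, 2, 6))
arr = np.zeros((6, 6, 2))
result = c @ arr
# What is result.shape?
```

(6, 2, 2)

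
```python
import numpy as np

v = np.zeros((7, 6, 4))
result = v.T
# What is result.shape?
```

(4, 6, 7)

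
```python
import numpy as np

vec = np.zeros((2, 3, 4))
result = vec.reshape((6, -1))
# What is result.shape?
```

(6, 4)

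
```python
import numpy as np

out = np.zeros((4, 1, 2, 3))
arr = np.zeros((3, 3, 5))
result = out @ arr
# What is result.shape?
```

(4, 3, 2, 5)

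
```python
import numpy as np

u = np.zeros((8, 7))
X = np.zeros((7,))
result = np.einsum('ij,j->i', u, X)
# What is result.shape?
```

(8,)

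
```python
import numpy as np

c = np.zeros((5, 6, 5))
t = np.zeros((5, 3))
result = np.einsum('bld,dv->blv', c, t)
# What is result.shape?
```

(5, 6, 3)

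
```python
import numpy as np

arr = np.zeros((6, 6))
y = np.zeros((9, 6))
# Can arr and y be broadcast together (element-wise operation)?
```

No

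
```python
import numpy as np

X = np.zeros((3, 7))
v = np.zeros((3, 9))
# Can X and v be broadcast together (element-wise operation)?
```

No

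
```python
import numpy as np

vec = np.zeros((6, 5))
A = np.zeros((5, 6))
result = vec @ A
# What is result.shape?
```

(6, 6)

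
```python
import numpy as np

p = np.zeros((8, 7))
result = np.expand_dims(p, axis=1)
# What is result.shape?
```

(8, 1, 7)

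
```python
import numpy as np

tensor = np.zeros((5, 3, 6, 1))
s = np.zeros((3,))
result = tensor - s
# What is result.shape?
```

(5, 3, 6, 3)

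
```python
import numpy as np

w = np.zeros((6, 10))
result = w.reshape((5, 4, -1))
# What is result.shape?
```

(5, 4, 3)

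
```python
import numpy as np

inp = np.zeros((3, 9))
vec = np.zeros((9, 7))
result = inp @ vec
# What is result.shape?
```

(3, 7)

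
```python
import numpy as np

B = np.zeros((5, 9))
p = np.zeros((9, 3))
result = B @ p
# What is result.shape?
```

(5, 3)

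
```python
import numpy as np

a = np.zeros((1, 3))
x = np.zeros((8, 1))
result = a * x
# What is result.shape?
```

(8, 3)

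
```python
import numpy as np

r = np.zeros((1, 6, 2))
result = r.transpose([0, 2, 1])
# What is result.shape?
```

(1, 2, 6)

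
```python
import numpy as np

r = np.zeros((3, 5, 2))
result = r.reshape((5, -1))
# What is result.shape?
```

(5, 6)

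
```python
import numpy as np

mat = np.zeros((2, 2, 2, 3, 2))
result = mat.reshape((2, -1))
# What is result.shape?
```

(2, 24)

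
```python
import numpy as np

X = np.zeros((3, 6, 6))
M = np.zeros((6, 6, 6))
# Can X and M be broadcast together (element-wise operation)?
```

No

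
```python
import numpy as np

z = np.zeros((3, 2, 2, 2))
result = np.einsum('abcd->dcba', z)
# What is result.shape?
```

(2, 2, 2, 3)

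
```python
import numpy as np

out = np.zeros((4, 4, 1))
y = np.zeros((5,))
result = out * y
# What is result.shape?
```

(4, 4, 5)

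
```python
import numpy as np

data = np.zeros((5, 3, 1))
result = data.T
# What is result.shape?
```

(1, 3, 5)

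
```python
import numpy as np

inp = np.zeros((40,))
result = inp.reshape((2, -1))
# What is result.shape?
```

(2, 20)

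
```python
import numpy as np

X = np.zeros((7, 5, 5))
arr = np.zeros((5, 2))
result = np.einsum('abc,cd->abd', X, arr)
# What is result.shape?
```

(7, 5, 2)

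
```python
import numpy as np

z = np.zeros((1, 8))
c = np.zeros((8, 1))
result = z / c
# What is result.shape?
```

(8, 8)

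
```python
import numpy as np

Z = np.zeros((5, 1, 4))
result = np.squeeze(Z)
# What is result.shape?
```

(5, 4)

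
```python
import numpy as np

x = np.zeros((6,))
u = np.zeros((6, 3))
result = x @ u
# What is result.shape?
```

(3,)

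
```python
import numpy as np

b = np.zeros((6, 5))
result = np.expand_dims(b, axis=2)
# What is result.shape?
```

(6, 5, 1)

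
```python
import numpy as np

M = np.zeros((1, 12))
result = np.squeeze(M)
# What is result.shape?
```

(12,)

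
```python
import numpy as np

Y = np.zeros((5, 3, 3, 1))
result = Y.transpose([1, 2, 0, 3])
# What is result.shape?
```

(3, 3, 5, 1)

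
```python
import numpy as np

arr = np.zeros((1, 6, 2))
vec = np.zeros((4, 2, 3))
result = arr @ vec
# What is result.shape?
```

(4, 6, 3)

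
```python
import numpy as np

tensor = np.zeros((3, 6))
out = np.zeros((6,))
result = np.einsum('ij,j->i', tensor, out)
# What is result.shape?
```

(3,)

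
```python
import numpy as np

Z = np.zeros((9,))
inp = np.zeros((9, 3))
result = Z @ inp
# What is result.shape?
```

(3,)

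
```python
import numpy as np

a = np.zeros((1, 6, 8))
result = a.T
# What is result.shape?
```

(8, 6, 1)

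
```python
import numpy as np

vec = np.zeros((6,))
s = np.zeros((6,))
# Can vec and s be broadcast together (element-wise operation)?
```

Yes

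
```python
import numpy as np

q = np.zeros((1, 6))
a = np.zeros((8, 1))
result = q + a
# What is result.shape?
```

(8, 6)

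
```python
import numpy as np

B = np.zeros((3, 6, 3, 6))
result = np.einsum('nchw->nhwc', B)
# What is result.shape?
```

(3, 3, 6, 6)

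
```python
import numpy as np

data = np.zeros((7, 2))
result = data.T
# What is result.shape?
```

(2, 7)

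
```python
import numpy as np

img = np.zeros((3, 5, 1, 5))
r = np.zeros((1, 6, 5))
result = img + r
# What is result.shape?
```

(3, 5, 6, 5)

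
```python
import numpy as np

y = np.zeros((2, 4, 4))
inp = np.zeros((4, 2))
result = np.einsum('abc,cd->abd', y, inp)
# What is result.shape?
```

(2, 4, 2)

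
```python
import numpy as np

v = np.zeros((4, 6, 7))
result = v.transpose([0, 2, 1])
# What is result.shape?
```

(4, 7, 6)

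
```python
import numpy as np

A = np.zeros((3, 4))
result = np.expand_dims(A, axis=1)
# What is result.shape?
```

(3, 1, 4)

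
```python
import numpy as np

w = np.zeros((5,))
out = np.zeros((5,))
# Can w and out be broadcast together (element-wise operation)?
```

Yes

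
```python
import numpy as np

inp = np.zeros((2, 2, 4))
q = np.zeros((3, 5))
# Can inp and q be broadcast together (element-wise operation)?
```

No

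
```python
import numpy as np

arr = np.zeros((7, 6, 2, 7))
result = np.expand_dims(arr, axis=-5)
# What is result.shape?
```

(1, 7, 6, 2, 7)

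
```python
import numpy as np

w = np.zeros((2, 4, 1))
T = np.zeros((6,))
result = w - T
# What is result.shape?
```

(2, 4, 6)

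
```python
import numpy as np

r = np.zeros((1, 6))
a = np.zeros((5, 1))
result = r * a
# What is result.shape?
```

(5, 6)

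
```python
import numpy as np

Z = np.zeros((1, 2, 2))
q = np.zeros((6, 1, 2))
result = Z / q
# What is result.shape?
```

(6, 2, 2)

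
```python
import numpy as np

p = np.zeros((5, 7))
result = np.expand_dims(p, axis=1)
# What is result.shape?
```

(5, 1, 7)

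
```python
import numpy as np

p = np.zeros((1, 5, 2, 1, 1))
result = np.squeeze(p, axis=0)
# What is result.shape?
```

(5, 2, 1, 1)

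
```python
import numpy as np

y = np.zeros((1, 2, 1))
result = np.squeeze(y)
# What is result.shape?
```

(2,)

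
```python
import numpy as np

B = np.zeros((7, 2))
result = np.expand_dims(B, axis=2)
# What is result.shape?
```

(7, 2, 1)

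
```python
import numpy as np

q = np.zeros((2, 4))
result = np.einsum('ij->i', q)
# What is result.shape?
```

(2,)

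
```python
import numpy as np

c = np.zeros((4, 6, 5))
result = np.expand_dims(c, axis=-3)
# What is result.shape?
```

(4, 1, 6, 5)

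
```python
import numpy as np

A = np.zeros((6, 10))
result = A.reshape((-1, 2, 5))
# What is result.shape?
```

(6, 2, 5)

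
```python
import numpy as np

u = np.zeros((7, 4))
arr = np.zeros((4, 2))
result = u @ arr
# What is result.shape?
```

(7, 2)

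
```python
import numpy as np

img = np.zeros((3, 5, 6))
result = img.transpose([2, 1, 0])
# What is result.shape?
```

(6, 5, 3)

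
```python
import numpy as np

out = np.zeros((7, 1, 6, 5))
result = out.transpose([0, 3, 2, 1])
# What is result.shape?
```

(7, 5, 6, 1)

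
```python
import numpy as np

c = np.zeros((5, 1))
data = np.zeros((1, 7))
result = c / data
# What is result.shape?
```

(5, 7)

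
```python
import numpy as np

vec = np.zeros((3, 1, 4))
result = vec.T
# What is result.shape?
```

(4, 1, 3)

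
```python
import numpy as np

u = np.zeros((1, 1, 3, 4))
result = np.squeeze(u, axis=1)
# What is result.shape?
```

(1, 3, 4)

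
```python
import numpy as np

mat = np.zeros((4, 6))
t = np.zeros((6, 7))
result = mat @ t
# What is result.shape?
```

(4, 7)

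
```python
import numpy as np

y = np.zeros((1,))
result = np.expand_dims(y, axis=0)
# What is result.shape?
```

(1, 1)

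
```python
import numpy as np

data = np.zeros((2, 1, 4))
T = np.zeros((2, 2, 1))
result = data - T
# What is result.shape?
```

(2, 2, 4)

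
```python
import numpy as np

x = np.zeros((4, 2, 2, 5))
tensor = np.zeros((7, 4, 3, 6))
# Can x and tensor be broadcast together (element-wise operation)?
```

No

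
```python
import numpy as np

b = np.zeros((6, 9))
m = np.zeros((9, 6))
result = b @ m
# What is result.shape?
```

(6, 6)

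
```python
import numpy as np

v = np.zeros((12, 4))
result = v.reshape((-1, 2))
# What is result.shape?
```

(24, 2)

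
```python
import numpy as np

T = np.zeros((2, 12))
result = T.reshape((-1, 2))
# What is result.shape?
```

(12, 2)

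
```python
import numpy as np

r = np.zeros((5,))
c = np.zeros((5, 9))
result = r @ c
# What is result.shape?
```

(9,)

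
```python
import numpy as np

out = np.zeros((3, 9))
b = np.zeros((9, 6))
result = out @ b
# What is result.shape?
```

(3, 6)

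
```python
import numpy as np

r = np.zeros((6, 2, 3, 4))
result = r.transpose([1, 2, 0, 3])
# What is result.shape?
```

(2, 3, 6, 4)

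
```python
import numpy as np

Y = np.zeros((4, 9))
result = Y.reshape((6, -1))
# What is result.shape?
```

(6, 6)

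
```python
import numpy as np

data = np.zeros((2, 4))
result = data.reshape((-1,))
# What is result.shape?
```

(8,)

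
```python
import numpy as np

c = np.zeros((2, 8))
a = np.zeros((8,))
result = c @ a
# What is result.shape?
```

(2,)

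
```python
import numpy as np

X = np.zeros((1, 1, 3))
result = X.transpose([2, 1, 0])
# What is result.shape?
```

(3, 1, 1)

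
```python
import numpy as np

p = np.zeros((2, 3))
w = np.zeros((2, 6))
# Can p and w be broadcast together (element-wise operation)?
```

No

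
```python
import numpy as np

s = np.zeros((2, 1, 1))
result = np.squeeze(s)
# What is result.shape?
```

(2,)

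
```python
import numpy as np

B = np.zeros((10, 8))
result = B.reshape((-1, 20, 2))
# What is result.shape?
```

(2, 20, 2)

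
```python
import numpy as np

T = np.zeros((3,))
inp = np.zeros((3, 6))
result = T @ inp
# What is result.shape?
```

(6,)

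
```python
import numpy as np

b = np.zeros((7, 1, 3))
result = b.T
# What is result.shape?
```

(3, 1, 7)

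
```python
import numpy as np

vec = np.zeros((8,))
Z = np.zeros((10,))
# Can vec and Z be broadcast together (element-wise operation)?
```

No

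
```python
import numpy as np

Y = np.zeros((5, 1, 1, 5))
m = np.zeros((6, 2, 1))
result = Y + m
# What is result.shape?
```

(5, 6, 2, 5)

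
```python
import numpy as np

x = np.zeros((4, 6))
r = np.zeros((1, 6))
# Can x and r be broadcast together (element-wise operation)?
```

Yes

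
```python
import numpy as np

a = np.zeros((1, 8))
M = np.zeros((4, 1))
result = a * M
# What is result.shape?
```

(4, 8)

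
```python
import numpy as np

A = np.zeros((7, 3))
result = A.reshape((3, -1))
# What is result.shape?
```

(3, 7)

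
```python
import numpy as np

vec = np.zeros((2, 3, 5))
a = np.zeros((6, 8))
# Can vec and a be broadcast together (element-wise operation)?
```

No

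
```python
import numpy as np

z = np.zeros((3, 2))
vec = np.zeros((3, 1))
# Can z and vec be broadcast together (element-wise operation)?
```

Yes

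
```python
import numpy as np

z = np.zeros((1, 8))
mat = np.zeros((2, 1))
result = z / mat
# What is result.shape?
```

(2, 8)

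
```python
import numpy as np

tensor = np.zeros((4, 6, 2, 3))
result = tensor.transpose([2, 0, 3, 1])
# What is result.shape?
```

(2, 4, 3, 6)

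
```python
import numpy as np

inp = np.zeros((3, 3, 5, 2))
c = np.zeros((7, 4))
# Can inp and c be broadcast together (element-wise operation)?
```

No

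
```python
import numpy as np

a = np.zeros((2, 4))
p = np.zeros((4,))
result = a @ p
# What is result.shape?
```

(2,)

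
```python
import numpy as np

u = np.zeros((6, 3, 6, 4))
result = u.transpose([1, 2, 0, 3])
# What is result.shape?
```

(3, 6, 6, 4)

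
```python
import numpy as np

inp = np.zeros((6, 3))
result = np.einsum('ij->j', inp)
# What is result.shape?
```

(3,)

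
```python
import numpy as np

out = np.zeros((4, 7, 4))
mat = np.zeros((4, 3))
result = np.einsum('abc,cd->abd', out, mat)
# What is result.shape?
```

(4, 7, 3)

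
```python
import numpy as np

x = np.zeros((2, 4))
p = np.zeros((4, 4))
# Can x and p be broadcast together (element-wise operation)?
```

No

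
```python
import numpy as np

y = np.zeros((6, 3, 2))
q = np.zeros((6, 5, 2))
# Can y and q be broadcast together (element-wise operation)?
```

No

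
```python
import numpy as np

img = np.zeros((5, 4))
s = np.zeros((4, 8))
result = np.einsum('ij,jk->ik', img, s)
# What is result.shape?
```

(5, 8)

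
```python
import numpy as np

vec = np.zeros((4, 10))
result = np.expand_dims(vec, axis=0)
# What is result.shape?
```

(1, 4, 10)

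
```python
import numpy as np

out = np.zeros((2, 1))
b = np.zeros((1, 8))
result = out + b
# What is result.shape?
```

(2, 8)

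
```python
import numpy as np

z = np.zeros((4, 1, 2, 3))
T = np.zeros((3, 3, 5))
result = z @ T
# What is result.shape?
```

(4, 3, 2, 5)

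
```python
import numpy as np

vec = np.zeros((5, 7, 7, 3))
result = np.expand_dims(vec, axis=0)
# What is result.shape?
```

(1, 5, 7, 7, 3)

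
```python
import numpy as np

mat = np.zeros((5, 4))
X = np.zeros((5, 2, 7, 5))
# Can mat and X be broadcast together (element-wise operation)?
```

No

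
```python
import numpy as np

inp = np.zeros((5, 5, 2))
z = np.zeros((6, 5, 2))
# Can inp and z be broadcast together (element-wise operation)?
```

No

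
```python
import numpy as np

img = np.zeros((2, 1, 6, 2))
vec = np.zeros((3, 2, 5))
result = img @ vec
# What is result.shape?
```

(2, 3, 6, 5)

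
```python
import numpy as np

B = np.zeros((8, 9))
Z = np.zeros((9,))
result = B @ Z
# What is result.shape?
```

(8,)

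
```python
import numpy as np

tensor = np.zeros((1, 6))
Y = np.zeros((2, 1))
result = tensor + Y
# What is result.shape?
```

(2, 6)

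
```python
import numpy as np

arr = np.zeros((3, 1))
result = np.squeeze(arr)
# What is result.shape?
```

(3,)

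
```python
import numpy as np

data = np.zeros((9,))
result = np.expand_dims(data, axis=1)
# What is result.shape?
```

(9, 1)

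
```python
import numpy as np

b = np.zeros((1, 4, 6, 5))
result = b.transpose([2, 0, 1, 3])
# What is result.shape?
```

(6, 1, 4, 5)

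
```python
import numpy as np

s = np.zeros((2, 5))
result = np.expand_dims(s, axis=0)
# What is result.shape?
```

(1, 2, 5)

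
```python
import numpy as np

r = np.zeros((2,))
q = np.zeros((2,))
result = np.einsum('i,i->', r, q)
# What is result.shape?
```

()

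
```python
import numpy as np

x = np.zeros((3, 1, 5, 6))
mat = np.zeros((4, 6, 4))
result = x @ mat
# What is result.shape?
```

(3, 4, 5, 4)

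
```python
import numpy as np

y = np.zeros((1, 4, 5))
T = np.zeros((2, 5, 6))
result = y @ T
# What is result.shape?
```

(2, 4, 6)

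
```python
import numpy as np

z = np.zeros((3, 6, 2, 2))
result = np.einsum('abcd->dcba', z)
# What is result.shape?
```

(2, 2, 6, 3)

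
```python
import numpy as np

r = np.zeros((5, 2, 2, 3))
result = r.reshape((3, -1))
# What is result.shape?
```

(3, 20)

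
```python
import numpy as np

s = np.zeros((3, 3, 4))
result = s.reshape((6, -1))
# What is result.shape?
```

(6, 6)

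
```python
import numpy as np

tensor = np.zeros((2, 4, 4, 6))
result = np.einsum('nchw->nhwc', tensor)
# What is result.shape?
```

(2, 4, 6, 4)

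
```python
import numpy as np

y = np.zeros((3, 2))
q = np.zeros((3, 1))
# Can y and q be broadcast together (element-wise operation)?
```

Yes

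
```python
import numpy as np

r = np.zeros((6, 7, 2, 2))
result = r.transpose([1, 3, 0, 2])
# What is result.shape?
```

(7, 2, 6, 2)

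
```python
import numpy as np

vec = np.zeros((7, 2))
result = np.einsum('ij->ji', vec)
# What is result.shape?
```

(2, 7)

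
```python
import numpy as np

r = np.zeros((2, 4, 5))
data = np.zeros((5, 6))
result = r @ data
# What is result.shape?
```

(2, 4, 6)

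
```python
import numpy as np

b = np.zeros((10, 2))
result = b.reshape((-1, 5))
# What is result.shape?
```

(4, 5)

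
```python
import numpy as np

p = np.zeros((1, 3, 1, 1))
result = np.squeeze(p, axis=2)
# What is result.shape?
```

(1, 3, 1)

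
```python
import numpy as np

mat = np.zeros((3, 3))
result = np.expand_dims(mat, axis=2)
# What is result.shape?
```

(3, 3, 1)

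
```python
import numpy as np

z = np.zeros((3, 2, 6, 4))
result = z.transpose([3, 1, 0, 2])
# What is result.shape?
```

(4, 2, 3, 6)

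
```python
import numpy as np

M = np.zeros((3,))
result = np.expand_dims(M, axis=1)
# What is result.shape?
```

(3, 1)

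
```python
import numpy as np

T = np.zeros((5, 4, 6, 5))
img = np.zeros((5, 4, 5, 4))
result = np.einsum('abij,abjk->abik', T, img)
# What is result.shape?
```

(5, 4, 6, 4)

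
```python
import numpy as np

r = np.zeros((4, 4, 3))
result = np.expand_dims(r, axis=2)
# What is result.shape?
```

(4, 4, 1, 3)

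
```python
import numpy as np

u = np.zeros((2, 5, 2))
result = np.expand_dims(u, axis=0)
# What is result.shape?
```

(1, 2, 5, 2)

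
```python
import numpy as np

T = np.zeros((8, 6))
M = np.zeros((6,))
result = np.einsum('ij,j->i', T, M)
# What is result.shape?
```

(8,)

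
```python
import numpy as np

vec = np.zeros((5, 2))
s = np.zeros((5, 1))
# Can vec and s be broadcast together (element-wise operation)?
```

Yes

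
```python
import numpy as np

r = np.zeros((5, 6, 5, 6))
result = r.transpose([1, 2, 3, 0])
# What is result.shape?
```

(6, 5, 6, 5)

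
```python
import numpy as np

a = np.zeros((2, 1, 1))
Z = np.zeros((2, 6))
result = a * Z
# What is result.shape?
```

(2, 2, 6)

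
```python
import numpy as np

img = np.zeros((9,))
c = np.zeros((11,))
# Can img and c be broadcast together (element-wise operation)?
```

No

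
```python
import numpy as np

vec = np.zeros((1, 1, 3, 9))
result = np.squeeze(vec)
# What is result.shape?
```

(3, 9)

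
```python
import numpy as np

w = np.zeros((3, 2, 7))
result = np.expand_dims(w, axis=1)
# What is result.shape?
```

(3, 1, 2, 7)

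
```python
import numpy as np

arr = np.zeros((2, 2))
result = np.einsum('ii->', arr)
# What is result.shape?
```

()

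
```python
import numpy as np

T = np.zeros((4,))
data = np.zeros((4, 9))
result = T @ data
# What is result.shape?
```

(9,)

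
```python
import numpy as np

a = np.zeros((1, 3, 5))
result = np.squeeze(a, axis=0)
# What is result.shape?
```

(3, 5)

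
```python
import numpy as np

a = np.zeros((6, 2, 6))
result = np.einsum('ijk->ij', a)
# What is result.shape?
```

(6, 2)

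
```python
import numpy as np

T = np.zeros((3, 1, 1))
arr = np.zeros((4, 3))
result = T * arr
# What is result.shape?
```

(3, 4, 3)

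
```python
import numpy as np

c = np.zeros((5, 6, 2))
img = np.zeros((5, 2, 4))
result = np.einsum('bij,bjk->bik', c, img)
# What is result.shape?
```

(5, 6, 4)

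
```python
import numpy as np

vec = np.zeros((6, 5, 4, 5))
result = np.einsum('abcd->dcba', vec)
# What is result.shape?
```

(5, 4, 5, 6)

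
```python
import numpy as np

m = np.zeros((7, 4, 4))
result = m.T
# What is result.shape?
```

(4, 4, 7)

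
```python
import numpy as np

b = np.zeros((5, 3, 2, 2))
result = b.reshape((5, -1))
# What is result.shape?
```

(5, 12)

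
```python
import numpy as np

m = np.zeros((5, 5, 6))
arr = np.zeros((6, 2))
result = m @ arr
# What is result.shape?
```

(5, 5, 2)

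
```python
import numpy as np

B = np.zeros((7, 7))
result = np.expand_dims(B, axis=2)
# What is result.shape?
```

(7, 7, 1)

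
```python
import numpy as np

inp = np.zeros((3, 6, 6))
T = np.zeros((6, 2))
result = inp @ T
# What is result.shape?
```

(3, 6, 2)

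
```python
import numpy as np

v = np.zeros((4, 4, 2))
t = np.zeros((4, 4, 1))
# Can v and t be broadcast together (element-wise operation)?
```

Yes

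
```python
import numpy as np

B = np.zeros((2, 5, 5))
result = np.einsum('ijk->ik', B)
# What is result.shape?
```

(2, 5)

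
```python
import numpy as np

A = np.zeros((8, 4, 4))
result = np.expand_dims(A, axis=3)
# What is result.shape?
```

(8, 4, 4, 1)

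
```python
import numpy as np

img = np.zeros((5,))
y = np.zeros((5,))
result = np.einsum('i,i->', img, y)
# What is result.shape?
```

()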